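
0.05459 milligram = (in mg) 0.05459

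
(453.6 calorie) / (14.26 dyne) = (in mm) 1.331e+10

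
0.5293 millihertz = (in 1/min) 0.03176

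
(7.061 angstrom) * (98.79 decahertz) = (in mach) 2.049e-09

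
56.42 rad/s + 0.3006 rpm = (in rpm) 539.1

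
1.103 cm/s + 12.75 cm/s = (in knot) 0.2693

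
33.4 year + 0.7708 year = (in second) 1.078e+09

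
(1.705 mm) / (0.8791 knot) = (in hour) 1.047e-06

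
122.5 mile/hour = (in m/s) 54.76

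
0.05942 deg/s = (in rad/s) 0.001037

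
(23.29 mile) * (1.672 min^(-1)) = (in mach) 3.068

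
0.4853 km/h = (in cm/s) 13.48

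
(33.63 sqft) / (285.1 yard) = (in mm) 11.98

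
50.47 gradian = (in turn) 0.1262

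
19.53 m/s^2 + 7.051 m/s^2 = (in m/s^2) 26.58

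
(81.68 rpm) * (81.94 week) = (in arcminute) 1.457e+12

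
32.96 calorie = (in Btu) 0.1307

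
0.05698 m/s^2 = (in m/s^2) 0.05698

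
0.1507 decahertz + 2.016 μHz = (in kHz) 0.001507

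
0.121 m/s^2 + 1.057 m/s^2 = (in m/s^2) 1.178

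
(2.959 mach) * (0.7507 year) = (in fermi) 2.385e+25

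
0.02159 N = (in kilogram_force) 0.002202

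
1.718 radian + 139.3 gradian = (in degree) 223.8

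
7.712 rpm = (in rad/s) 0.8076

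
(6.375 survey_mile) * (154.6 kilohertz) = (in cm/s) 1.586e+11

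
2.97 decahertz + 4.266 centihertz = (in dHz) 297.4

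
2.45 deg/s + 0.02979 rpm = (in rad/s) 0.04588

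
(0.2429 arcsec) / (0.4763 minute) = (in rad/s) 4.121e-08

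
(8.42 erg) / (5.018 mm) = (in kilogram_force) 1.711e-05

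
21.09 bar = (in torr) 1.582e+04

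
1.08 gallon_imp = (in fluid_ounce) 166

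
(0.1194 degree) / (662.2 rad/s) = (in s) 3.147e-06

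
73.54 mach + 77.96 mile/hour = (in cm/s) 2.508e+06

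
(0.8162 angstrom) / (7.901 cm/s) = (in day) 1.196e-14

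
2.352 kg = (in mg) 2.352e+06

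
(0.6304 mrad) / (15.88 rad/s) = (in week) 6.564e-11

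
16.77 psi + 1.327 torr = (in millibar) 1158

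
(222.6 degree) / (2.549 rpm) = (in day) 0.0001685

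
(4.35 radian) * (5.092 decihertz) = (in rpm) 21.15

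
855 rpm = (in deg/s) 5130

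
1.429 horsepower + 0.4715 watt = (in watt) 1066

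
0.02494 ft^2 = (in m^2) 0.002317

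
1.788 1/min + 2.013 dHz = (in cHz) 23.11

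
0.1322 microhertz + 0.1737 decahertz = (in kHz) 0.001737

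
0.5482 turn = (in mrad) 3444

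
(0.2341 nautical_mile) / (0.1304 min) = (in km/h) 199.5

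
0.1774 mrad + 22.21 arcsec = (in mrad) 0.2851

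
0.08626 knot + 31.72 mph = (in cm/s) 1422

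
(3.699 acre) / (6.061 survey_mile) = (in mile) 0.0009536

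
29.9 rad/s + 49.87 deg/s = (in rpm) 293.8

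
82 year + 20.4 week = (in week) 4296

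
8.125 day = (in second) 7.02e+05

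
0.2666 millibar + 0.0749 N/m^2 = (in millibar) 0.2673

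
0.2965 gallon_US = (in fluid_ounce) 37.95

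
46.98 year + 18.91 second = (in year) 46.98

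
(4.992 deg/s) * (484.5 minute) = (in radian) 2533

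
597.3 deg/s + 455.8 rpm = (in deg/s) 3332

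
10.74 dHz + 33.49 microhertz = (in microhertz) 1.074e+06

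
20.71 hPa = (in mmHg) 15.53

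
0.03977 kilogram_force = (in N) 0.39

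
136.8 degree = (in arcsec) 4.925e+05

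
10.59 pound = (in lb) 10.59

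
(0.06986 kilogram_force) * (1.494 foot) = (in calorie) 0.07456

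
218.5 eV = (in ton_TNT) 8.367e-27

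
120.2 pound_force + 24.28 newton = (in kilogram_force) 57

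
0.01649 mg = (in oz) 5.817e-07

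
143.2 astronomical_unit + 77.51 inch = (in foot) 7.028e+13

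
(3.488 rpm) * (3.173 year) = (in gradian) 2.327e+09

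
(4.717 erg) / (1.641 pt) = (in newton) 0.0008148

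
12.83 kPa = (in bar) 0.1283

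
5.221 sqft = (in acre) 0.0001199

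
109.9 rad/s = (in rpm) 1049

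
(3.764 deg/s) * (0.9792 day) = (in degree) 3.184e+05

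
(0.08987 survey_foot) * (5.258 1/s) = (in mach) 0.000423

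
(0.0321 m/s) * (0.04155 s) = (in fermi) 1.334e+12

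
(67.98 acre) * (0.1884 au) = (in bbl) 4.877e+16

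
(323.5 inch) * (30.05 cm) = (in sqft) 26.58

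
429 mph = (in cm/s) 1.918e+04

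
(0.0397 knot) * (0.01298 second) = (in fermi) 2.651e+11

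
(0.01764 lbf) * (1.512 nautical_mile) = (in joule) 219.7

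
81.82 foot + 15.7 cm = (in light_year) 2.653e-15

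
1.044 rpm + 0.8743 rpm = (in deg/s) 11.51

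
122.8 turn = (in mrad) 7.716e+05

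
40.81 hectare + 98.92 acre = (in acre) 199.8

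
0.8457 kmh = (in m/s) 0.2349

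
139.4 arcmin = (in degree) 2.323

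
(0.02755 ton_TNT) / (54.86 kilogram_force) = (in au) 1.432e-06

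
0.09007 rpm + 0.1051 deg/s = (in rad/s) 0.01127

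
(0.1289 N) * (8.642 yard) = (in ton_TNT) 2.435e-10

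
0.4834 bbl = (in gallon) 20.3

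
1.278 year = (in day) 466.5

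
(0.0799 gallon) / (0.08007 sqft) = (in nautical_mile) 2.195e-05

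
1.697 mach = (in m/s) 577.8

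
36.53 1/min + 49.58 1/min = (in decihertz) 14.35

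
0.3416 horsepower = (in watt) 254.7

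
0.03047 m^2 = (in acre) 7.529e-06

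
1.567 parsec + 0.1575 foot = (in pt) 1.371e+20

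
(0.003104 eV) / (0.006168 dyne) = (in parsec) 2.613e-31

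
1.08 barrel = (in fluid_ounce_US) 5806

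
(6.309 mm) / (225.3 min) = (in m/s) 4.667e-07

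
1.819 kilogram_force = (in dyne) 1.784e+06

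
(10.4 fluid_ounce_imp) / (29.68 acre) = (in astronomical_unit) 1.645e-20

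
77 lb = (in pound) 77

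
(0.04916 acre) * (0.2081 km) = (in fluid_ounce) 1.4e+09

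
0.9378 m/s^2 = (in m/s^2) 0.9378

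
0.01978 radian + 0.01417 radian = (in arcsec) 7003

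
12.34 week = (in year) 0.2367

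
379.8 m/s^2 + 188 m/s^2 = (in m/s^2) 567.8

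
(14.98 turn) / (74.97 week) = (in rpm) 1.982e-05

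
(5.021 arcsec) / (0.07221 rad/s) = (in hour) 9.364e-08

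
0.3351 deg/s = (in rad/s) 0.005849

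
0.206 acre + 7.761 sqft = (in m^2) 834.4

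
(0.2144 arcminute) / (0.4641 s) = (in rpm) 0.001283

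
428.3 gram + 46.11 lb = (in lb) 47.05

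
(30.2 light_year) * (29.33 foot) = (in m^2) 2.554e+18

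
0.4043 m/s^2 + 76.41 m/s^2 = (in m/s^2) 76.81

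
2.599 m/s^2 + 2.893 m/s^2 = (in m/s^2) 5.492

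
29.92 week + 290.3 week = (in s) 1.937e+08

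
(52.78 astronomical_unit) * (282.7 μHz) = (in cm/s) 2.232e+11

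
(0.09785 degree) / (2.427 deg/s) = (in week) 6.666e-08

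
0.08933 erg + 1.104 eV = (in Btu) 8.467e-12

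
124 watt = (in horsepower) 0.1663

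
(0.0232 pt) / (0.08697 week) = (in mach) 4.57e-13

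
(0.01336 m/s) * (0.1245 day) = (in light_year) 1.519e-14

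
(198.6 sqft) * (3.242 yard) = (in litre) 5.47e+04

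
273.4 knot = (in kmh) 506.3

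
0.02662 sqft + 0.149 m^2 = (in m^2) 0.1515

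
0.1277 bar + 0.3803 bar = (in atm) 0.5014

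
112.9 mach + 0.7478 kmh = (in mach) 112.9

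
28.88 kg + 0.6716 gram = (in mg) 2.888e+07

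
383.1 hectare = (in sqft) 4.124e+07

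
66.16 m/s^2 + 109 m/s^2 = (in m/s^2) 175.2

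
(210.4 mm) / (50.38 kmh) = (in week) 2.486e-08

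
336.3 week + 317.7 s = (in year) 6.45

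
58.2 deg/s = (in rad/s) 1.016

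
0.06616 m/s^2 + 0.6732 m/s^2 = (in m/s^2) 0.7394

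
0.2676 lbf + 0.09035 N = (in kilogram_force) 0.1306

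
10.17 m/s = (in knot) 19.77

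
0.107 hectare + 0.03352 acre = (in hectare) 0.1206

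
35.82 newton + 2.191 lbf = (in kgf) 4.646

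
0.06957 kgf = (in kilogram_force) 0.06957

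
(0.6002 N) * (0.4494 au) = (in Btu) 3.825e+07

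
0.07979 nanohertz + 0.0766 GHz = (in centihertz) 7.66e+09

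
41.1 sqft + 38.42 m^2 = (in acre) 0.01044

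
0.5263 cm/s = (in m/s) 0.005263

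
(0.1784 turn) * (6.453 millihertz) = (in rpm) 0.06907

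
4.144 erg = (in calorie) 9.904e-08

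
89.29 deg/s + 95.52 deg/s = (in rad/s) 3.226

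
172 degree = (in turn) 0.4778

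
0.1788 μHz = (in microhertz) 0.1788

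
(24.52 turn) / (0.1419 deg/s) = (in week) 0.1029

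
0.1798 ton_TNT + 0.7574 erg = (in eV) 4.695e+27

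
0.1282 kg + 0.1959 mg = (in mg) 1.282e+05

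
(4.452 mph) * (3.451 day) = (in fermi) 5.934e+20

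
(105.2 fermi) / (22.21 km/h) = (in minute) 2.842e-16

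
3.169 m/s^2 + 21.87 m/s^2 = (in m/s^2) 25.04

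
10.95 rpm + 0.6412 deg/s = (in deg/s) 66.34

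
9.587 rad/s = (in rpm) 91.55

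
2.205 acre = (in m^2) 8923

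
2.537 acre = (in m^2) 1.027e+04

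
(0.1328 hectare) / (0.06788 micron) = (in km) 1.956e+07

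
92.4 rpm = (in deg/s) 554.4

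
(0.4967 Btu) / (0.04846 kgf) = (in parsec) 3.574e-14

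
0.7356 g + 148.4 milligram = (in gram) 0.884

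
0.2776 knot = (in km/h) 0.5141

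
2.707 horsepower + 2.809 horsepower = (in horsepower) 5.516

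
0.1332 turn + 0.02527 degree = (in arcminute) 2879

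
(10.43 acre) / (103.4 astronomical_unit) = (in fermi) 2.729e+06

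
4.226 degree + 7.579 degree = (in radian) 0.206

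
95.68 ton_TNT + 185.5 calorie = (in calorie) 9.568e+10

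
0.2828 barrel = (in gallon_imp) 9.89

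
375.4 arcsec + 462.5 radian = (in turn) 73.61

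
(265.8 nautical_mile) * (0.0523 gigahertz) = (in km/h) 9.268e+13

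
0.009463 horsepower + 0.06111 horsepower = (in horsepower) 0.07057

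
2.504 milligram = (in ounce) 8.833e-05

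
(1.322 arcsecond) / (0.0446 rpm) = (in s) 0.001372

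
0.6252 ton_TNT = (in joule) 2.616e+09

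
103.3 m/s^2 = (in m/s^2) 103.3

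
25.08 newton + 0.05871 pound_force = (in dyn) 2.534e+06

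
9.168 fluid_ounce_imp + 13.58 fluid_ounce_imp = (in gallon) 0.1707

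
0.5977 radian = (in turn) 0.09513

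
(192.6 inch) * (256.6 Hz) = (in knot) 2440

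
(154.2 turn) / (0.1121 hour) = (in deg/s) 137.6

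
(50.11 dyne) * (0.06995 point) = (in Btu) 1.172e-11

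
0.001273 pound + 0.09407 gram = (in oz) 0.02369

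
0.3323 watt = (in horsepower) 0.0004456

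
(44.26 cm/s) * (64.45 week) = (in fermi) 1.725e+22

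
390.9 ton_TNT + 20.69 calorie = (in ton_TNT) 390.9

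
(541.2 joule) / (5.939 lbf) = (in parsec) 6.639e-16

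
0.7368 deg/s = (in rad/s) 0.01286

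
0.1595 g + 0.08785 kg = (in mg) 8.801e+04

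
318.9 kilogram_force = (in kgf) 318.9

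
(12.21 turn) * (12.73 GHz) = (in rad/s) 9.766e+11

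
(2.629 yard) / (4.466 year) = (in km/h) 6.145e-08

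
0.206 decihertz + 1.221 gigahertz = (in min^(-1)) 7.326e+10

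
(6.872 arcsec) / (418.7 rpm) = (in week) 1.256e-12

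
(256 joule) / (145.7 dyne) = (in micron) 1.757e+11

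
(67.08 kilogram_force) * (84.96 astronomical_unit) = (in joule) 8.361e+15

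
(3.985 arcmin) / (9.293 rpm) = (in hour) 3.309e-07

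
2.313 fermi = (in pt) 6.557e-12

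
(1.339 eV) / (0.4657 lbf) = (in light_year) 1.095e-35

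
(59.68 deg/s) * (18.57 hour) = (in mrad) 6.963e+07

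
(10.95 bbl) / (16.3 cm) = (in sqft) 115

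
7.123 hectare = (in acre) 17.6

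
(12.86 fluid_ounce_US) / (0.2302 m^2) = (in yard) 0.001807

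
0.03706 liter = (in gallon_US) 0.00979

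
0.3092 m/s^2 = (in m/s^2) 0.3092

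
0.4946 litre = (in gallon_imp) 0.1088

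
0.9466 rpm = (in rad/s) 0.09913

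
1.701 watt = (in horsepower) 0.002281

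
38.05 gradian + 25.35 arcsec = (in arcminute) 2055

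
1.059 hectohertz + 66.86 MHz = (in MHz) 66.86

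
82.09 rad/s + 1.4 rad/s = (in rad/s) 83.49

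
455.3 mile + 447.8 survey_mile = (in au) 9.715e-06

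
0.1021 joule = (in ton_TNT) 2.44e-11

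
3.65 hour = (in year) 0.0004167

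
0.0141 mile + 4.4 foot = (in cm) 2403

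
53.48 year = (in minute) 2.811e+07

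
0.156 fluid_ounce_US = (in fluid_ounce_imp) 0.1624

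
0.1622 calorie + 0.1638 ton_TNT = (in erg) 6.853e+15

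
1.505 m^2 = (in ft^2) 16.2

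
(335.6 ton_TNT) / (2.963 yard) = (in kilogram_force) 5.285e+10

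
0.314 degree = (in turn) 0.0008722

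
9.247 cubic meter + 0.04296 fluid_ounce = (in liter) 9247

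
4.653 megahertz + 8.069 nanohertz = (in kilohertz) 4653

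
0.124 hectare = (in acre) 0.3064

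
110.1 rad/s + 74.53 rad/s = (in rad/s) 184.6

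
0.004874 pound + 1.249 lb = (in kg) 0.5687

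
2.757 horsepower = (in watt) 2056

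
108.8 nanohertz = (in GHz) 1.088e-16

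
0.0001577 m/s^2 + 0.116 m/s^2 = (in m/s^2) 0.1162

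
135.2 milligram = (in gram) 0.1352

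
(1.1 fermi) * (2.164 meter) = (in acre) 5.882e-19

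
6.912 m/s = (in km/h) 24.88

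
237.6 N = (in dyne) 2.376e+07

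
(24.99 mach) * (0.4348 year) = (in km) 1.167e+08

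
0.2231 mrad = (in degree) 0.01278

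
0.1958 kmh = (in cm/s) 5.439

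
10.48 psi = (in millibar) 722.6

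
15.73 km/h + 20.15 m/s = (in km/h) 88.27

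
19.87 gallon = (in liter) 75.22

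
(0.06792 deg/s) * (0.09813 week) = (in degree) 4031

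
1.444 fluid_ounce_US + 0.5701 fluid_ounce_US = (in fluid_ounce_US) 2.014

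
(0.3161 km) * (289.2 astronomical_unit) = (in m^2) 1.368e+16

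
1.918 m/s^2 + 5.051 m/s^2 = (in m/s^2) 6.969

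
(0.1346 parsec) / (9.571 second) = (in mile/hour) 9.707e+14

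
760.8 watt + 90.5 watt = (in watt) 851.3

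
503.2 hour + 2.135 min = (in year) 0.05745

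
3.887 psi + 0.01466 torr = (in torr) 201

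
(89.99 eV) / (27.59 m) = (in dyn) 5.226e-14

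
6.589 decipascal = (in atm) 6.503e-06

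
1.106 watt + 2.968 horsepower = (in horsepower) 2.969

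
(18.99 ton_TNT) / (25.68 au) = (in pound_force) 0.00465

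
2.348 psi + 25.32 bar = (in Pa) 2.548e+06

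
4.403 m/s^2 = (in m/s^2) 4.403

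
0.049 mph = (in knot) 0.04258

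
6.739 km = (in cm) 6.739e+05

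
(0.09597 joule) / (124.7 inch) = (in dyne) 3030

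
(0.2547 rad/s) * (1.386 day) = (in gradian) 1.942e+06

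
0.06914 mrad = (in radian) 6.914e-05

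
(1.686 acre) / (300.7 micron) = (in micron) 2.269e+13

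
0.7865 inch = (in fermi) 1.998e+13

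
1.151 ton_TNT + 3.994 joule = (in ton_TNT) 1.151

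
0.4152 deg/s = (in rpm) 0.0692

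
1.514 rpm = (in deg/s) 9.084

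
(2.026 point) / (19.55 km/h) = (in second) 0.0001316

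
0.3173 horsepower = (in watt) 236.6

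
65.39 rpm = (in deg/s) 392.3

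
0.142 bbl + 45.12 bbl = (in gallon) 1901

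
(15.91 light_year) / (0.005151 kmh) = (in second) 1.052e+20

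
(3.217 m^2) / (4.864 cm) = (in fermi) 6.614e+16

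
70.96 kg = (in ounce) 2503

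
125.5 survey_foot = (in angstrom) 3.825e+11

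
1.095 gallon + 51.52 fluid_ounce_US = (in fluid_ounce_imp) 199.5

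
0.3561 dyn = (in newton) 3.561e-06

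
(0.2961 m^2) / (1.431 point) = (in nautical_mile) 0.3167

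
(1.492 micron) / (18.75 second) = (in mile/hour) 1.78e-07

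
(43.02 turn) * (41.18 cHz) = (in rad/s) 111.3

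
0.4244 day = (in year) 0.001163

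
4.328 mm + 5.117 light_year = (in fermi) 4.841e+31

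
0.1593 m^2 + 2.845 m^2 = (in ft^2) 32.34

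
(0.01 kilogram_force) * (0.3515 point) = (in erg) 121.6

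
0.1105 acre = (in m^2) 447.2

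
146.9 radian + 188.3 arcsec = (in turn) 23.38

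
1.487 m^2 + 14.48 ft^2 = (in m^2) 2.832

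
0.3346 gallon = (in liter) 1.267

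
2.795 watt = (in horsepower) 0.003748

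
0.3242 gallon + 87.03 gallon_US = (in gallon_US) 87.35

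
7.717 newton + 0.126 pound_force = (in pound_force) 1.861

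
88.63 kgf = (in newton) 869.2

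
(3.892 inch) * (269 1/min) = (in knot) 0.8615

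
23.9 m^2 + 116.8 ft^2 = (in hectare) 0.003475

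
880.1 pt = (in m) 0.3105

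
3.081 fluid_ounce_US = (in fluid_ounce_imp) 3.207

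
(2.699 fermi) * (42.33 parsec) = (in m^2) 3525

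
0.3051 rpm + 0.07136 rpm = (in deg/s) 2.259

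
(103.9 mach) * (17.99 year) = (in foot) 6.585e+13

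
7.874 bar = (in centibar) 787.4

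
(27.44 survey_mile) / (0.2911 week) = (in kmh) 0.903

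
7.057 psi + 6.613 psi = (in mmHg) 706.9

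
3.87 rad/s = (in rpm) 36.96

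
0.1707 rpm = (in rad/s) 0.01788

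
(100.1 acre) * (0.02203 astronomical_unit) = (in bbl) 8.397e+15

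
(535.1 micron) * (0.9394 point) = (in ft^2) 1.909e-06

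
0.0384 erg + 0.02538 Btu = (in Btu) 0.02538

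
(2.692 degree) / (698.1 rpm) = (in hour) 1.785e-07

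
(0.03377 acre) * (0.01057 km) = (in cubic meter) 1445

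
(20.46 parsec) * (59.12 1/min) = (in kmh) 2.239e+18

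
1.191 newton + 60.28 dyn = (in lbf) 0.2679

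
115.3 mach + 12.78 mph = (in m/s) 3.927e+04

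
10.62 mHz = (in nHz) 1.062e+07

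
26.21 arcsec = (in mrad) 0.1271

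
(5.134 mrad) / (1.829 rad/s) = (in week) 4.641e-09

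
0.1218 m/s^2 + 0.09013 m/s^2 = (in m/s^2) 0.2119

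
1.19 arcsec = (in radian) 5.769e-06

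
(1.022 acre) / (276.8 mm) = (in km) 14.94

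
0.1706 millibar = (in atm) 0.0001684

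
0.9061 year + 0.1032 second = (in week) 47.25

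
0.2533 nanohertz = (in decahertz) 2.533e-11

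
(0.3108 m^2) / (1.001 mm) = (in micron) 3.105e+08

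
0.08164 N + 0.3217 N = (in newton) 0.4033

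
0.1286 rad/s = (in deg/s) 7.368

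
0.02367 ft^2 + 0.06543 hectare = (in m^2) 654.3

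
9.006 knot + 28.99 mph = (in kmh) 63.33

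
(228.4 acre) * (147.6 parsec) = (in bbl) 2.648e+25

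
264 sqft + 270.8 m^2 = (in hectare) 0.02953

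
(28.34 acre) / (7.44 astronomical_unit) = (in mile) 6.403e-11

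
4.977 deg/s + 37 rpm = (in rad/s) 3.961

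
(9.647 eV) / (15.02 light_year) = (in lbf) 2.445e-36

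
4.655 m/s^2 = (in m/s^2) 4.655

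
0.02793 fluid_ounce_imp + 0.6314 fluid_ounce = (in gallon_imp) 0.004282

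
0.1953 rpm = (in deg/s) 1.172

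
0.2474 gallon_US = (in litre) 0.9365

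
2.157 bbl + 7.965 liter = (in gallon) 92.7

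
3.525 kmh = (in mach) 0.002876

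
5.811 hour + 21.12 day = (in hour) 512.7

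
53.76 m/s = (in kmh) 193.5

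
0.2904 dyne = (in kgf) 2.961e-07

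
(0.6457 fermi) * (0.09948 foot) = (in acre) 4.838e-21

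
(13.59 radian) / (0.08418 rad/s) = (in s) 161.4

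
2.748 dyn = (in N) 2.748e-05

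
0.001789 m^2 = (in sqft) 0.01926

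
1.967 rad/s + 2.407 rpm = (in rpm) 21.19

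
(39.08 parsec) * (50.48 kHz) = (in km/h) 2.191e+23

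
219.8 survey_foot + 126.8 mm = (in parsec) 2.175e-15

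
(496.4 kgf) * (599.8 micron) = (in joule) 2.92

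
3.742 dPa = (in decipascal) 3.742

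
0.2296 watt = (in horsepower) 0.0003079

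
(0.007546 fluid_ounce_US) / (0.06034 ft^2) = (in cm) 0.003981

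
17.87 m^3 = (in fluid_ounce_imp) 6.289e+05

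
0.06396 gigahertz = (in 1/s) 6.396e+07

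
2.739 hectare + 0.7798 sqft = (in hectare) 2.739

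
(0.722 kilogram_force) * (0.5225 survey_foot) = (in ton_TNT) 2.695e-10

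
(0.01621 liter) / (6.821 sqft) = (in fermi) 2.558e+10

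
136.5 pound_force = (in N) 607.2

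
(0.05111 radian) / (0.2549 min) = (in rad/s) 0.003342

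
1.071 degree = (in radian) 0.01869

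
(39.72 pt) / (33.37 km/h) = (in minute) 2.519e-05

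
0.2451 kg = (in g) 245.1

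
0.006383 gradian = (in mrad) 0.1003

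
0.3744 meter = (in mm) 374.4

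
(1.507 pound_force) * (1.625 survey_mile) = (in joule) 1.753e+04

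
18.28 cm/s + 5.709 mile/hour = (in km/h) 9.846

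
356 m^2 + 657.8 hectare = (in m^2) 6.578e+06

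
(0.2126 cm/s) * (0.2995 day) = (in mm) 5.501e+04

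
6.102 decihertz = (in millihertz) 610.2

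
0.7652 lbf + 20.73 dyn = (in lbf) 0.7652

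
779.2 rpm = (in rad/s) 81.6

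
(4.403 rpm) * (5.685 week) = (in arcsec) 3.27e+11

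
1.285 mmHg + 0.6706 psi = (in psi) 0.6954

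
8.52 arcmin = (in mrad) 2.478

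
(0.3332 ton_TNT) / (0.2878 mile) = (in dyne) 3.01e+11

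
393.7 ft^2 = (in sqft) 393.7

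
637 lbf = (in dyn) 2.834e+08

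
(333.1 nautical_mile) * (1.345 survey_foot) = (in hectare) 25.29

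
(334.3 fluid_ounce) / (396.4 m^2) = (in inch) 0.0009819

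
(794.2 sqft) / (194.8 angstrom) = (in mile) 2.354e+06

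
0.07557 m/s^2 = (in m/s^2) 0.07557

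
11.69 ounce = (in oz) 11.69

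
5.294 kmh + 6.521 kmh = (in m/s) 3.282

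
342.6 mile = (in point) 1.563e+09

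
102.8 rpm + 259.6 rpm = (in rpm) 362.4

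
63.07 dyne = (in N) 0.0006307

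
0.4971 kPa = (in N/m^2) 497.1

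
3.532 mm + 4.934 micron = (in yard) 0.003868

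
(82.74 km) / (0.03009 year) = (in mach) 0.0002561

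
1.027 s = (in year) 3.257e-08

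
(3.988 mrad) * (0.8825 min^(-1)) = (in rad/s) 5.866e-05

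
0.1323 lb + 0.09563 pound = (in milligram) 1.034e+05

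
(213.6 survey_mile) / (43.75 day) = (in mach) 0.0002671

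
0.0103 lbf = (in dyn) 4582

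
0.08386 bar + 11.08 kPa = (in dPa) 1.947e+05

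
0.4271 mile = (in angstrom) 6.874e+12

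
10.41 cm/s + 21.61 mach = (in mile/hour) 1.646e+04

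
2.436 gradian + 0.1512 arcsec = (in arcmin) 131.5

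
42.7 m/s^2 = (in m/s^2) 42.7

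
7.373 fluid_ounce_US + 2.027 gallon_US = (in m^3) 0.007891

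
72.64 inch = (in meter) 1.845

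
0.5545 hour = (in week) 0.003301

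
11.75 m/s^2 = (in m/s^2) 11.75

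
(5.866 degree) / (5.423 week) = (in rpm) 2.981e-07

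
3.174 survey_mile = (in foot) 1.676e+04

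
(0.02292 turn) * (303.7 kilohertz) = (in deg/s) 2.506e+06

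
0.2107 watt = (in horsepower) 0.0002826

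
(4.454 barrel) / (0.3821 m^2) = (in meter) 1.853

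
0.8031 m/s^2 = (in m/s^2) 0.8031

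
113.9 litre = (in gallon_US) 30.09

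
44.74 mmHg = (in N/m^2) 5965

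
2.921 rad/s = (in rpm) 27.89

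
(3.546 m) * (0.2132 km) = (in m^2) 756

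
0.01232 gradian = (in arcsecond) 39.92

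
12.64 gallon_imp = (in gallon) 15.18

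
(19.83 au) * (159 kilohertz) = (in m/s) 4.717e+17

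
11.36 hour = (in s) 4.09e+04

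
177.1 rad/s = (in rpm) 1691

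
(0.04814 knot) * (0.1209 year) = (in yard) 1.033e+05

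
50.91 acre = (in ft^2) 2.218e+06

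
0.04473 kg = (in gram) 44.73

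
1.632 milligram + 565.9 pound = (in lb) 565.9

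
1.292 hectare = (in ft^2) 1.391e+05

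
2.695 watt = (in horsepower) 0.003614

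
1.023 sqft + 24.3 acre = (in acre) 24.3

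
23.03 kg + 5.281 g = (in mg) 2.304e+07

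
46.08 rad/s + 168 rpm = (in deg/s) 3648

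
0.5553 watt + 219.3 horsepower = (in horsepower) 219.3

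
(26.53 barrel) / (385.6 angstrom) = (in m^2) 1.094e+08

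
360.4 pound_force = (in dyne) 1.603e+08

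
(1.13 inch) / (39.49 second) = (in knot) 0.001413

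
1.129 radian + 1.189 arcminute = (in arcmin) 3882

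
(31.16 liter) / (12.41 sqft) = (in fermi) 2.703e+13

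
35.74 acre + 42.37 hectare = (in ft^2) 6.118e+06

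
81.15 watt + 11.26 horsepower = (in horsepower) 11.37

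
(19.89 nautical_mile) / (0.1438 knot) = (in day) 5.763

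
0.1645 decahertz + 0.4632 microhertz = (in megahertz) 1.645e-06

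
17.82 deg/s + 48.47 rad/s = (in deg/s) 2795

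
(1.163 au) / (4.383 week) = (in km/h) 2.363e+05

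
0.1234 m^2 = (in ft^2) 1.328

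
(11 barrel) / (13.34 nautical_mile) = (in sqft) 0.000762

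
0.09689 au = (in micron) 1.449e+16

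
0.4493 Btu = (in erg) 4.74e+09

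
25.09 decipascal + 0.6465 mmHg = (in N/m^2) 88.7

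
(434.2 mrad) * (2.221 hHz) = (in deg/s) 5525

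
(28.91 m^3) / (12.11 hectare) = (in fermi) 2.387e+11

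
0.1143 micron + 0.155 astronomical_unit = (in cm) 2.319e+12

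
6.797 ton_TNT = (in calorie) 6.797e+09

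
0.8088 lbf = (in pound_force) 0.8088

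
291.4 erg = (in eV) 1.819e+14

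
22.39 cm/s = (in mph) 0.5009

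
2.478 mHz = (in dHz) 0.02478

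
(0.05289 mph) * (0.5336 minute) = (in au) 5.06e-12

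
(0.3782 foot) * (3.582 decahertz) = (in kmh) 14.86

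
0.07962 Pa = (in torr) 0.0005972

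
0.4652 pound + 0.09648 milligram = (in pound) 0.4652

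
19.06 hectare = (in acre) 47.1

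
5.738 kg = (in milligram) 5.738e+06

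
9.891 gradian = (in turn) 0.02473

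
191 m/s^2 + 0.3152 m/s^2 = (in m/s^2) 191.3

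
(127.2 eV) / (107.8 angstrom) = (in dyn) 0.0001891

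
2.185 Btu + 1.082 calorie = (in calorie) 552.1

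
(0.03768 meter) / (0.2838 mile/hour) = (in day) 3.437e-06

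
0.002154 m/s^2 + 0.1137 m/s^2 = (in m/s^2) 0.1159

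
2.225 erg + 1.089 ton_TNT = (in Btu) 4.319e+06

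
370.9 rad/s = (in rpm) 3542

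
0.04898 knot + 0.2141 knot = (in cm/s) 13.53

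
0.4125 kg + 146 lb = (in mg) 6.664e+07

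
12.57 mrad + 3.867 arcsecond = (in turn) 0.002004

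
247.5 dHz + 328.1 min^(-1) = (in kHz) 0.03022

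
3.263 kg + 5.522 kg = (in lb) 19.37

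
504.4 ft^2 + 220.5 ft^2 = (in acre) 0.01664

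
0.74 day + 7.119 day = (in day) 7.859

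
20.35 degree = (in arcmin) 1221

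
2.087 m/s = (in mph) 4.668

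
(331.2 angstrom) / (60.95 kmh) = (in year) 6.203e-17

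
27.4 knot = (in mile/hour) 31.53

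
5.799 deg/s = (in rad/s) 0.1012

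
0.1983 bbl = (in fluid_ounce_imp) 1110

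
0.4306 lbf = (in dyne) 1.915e+05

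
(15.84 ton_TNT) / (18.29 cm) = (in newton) 3.624e+11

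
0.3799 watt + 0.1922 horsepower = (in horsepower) 0.1927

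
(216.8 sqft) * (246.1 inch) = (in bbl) 791.9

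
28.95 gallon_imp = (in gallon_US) 34.77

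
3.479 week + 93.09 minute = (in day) 24.42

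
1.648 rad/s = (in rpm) 15.74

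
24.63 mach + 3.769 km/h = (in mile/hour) 1.876e+04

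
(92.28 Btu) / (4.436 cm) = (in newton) 2.195e+06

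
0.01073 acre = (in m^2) 43.42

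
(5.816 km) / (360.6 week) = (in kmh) 9.6e-05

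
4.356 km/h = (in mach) 0.003554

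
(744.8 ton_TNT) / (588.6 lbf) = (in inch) 4.686e+10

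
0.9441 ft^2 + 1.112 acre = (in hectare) 0.45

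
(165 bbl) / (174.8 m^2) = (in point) 425.4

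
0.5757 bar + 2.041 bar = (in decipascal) 2.617e+06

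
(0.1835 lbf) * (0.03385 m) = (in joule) 0.02763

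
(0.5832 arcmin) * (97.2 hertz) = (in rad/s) 0.01649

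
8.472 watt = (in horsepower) 0.01136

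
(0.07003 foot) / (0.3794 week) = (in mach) 2.732e-10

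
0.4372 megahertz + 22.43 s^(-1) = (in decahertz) 4.372e+04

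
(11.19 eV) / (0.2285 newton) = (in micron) 7.846e-12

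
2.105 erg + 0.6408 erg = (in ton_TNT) 6.563e-17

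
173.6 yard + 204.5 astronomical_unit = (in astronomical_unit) 204.5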